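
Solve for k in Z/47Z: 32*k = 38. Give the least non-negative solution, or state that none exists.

10

gcd(32, 47) = 1, so a unique solution mod 47 exists.
32⁻¹ ≡ 25 (mod 47).
k ≡ 25*38 ≡ 10 (mod 47).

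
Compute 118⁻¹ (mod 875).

482

Apply the Euclidean algorithm and back-substitute:
875 = 7·118 + 49
118 = 2·49 + 20
49 = 2·20 + 9
20 = 2·9 + 2
9 = 4·2 + 1
2 = 2·1 + 0
gcd(118, 875) = 1, so the inverse exists.
Back-substitute for 1:
1 = 1·9 − 4·2
  = −4·20 + 9·9
  = 9·49 − 22·20
  = −22·118 + 53·49
  = 53·875 − 393·118
So 118⁻¹ ≡ −393 ≡ 482 (mod 875).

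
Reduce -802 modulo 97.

71

-802 = -9×97 + 71, so -802 ≡ 71 (mod 97).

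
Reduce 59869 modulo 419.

371

59869 = 142×419 + 371, so 59869 ≡ 371 (mod 419).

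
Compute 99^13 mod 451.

99^1 ≡ 99 (mod 451)
99^2 ≡ 99^2 = 9801 ≡ 330 (mod 451)
99^4 ≡ 330^2 = 108900 ≡ 209 (mod 451)
99^8 ≡ 209^2 = 43681 ≡ 385 (mod 451)
99^13 = 99^8 · 99^4 · 99^1 ≡ 385 · 209 · 99 (mod 451).
Accumulate the product:
385 · 209 = 80465 ≡ 187
187 · 99 = 18513 ≡ 22

22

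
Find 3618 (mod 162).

3618 = 22*162 + 54, so 3618 ≡ 54 (mod 162).

54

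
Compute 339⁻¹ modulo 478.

Run the extended Euclidean algorithm:
478 = 1×339 + 139
339 = 2×139 + 61
139 = 2×61 + 17
61 = 3×17 + 10
17 = 1×10 + 7
10 = 1×7 + 3
7 = 2×3 + 1
3 = 3×1 + 0
gcd(339, 478) = 1, so the inverse exists.
Bézout: 1 = 100×478 − 141×339.
So 339⁻¹ ≡ −141 ≡ 337 (mod 478).

337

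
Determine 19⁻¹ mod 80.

59

By the extended Euclidean algorithm:
80 = 4×19 + 4
19 = 4×4 + 3
4 = 1×3 + 1
3 = 3×1 + 0
gcd(19, 80) = 1, so the inverse exists.
Bézout: 1 = 5×80 − 21×19.
So 19⁻¹ ≡ −21 ≡ 59 (mod 80).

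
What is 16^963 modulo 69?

4

Compute successive squares:
963 in binary is 1111000011, i.e. 963 = 512 + 256 + 128 + 64 + 2 + 1.
16^1 ≡ 16 (mod 69)
16^2 ≡ 16^2 = 256 ≡ 49 (mod 69)
16^4 ≡ 49^2 = 2401 ≡ 55 (mod 69)
16^8 ≡ 55^2 = 3025 ≡ 58 (mod 69)
16^16 ≡ 58^2 = 3364 ≡ 52 (mod 69)
16^32 ≡ 52^2 = 2704 ≡ 13 (mod 69)
16^64 ≡ 13^2 = 169 ≡ 31 (mod 69)
16^128 ≡ 31^2 = 961 ≡ 64 (mod 69)
16^256 ≡ 64^2 = 4096 ≡ 25 (mod 69)
16^512 ≡ 25^2 = 625 ≡ 4 (mod 69)
16^963 = 16^512 * 16^256 * 16^128 * 16^64 * 16^2 * 16^1 ≡ 4 * 25 * 64 * 31 * 49 * 16 (mod 69).
Accumulate the product:
4 * 25 = 100 ≡ 31
31 * 64 = 1984 ≡ 52
52 * 31 = 1612 ≡ 25
25 * 49 = 1225 ≡ 52
52 * 16 = 832 ≡ 4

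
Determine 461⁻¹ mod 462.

461

Apply the Euclidean algorithm and back-substitute:
462 = 1·461 + 1
461 = 461·1 + 0
gcd(461, 462) = 1, so the inverse exists.
Back-substitute for 1:
1 = 1·462 − 1·461
So 461⁻¹ ≡ −1 ≡ 461 (mod 462).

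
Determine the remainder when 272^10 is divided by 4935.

2794

272^1 ≡ 272 (mod 4935)
272^2 ≡ 272^2 = 73984 ≡ 4894 (mod 4935)
272^4 ≡ 4894^2 = 23951236 ≡ 1681 (mod 4935)
272^8 ≡ 1681^2 = 2825761 ≡ 2941 (mod 4935)
272^10 = 272^8 · 272^2 ≡ 2941 · 4894 (mod 4935).
2941 · 4894 = 14393254 ≡ 2794 (mod 4935).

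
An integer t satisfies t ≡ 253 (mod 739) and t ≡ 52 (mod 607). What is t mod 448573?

172440

739⁻¹ mod 607: 739×23 ≡ 1 (mod 607), so 739⁻¹ ≡ 23.
t = 253 + 739×((52 − 253)×23 mod 607) = 253 + 739×233 = 172440.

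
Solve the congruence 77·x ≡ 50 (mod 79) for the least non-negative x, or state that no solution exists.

54

gcd(77, 79) = 1, so a unique solution mod 79 exists.
77⁻¹ ≡ 39 (mod 79).
x ≡ 39·50 ≡ 54 (mod 79).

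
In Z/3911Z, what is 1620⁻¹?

408

3911 = 2·1620 + 671
1620 = 2·671 + 278
671 = 2·278 + 115
278 = 2·115 + 48
115 = 2·48 + 19
48 = 2·19 + 10
19 = 1·10 + 9
10 = 1·9 + 1
9 = 9·1 + 0
gcd(1620, 3911) = 1, so the inverse exists.
Bézout: 1 = −169·3911 + 408·1620.
So 1620⁻¹ ≡ 408 (mod 3911).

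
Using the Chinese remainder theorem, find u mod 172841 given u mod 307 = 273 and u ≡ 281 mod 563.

146098

307⁻¹ mod 563: 307×552 ≡ 1 (mod 563), so 307⁻¹ ≡ 552.
u = 273 + 307×((281 − 273)×552 mod 563) = 273 + 307×475 = 146098.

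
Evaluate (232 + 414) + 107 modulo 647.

106

232 + 414 = 646
646 + 107 = 753 ≡ 106 (mod 647)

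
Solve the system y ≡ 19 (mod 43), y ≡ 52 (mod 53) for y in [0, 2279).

43⁻¹ mod 53: 43×37 ≡ 1 (mod 53), so 43⁻¹ ≡ 37.
y = 19 + 43×((52 − 19)×37 mod 53) = 19 + 43×2 = 105.

105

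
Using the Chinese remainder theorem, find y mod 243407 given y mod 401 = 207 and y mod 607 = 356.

183063

401⁻¹ mod 607: 401·386 ≡ 1 (mod 607), so 401⁻¹ ≡ 386.
y = 207 + 401·((356 − 207)·386 mod 607) = 207 + 401·456 = 183063.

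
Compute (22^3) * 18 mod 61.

2

(22)^3 ≡ 34 (mod 61)
34 * 18 = 612 ≡ 2 (mod 61)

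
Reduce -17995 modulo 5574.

-17995 = -4*5574 + 4301, so -17995 ≡ 4301 (mod 5574).

4301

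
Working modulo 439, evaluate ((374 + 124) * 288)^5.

17

374 + 124 = 498 ≡ 59 (mod 439)
59 * 288 = 16992 ≡ 310 (mod 439)
(310)^5 ≡ 17 (mod 439)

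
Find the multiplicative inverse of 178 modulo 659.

Run the extended Euclidean algorithm:
659 = 3×178 + 125
178 = 1×125 + 53
125 = 2×53 + 19
53 = 2×19 + 15
19 = 1×15 + 4
15 = 3×4 + 3
4 = 1×3 + 1
3 = 3×1 + 0
gcd(178, 659) = 1, so the inverse exists.
Back-substitute for 1:
1 = 1×4 − 1×3
  = −1×15 + 4×4
  = 4×19 − 5×15
  = −5×53 + 14×19
  = 14×125 − 33×53
  = −33×178 + 47×125
  = 47×659 − 174×178
So 178⁻¹ ≡ −174 ≡ 485 (mod 659).

485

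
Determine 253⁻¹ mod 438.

277

438 = 1×253 + 185
253 = 1×185 + 68
185 = 2×68 + 49
68 = 1×49 + 19
49 = 2×19 + 11
19 = 1×11 + 8
11 = 1×8 + 3
8 = 2×3 + 2
3 = 1×2 + 1
2 = 2×1 + 0
gcd(253, 438) = 1, so the inverse exists.
Back-substitute for 1:
1 = 1×3 − 1×2
  = −1×8 + 3×3
  = 3×11 − 4×8
  = −4×19 + 7×11
  = 7×49 − 18×19
  = −18×68 + 25×49
  = 25×185 − 68×68
  = −68×253 + 93×185
  = 93×438 − 161×253
So 253⁻¹ ≡ −161 ≡ 277 (mod 438).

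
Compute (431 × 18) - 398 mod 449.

431 × 18 = 7758 ≡ 125 (mod 449)
125 - 398 = -273 ≡ 176 (mod 449)

176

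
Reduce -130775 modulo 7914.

-130775 = -17*7914 + 3763, so -130775 ≡ 3763 (mod 7914).

3763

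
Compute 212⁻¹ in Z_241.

108

By the extended Euclidean algorithm:
241 = 1*212 + 29
212 = 7*29 + 9
29 = 3*9 + 2
9 = 4*2 + 1
2 = 2*1 + 0
gcd(212, 241) = 1, so the inverse exists.
Back-substitute for 1:
1 = 1*9 − 4*2
  = −4*29 + 13*9
  = 13*212 − 95*29
  = −95*241 + 108*212
So 212⁻¹ ≡ 108 (mod 241).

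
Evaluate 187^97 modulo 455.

Compute successive squares:
97 in binary is 1100001, i.e. 97 = 64 + 32 + 1.
187^1 ≡ 187 (mod 455)
187^2 ≡ 187^2 = 34969 ≡ 389 (mod 455)
187^4 ≡ 389^2 = 151321 ≡ 261 (mod 455)
187^8 ≡ 261^2 = 68121 ≡ 326 (mod 455)
187^16 ≡ 326^2 = 106276 ≡ 261 (mod 455)
187^32 ≡ 261^2 = 68121 ≡ 326 (mod 455)
187^64 ≡ 326^2 = 106276 ≡ 261 (mod 455)
187^97 = 187^64 · 187^32 · 187^1 ≡ 261 · 326 · 187 (mod 455).
Accumulate the product:
261 · 326 = 85086 ≡ 1
1 · 187 = 187

187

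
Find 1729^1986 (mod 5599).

1945

1729^1 ≡ 1729 (mod 5599)
1729^2 ≡ 1729^2 = 2989441 ≡ 5174 (mod 5599)
1729^4 ≡ 5174^2 = 26770276 ≡ 1457 (mod 5599)
1729^8 ≡ 1457^2 = 2122849 ≡ 828 (mod 5599)
1729^16 ≡ 828^2 = 685584 ≡ 2506 (mod 5599)
1729^32 ≡ 2506^2 = 6280036 ≡ 3557 (mod 5599)
1729^64 ≡ 3557^2 = 12652249 ≡ 4108 (mod 5599)
1729^128 ≡ 4108^2 = 16875664 ≡ 278 (mod 5599)
1729^256 ≡ 278^2 = 77284 ≡ 4497 (mod 5599)
1729^512 ≡ 4497^2 = 20223009 ≡ 5020 (mod 5599)
1729^1024 ≡ 5020^2 = 25200400 ≡ 4900 (mod 5599)
1729^1986 = 1729^1024 · 1729^512 · 1729^256 · 1729^128 · 1729^64 · 1729^2 ≡ 4900 · 5020 · 4497 · 278 · 4108 · 5174 (mod 5599).
Accumulate the product:
4900 · 5020 = 24598000 ≡ 1593
1593 · 4497 = 7163721 ≡ 2600
2600 · 278 = 722800 ≡ 529
529 · 4108 = 2173132 ≡ 720
720 · 5174 = 3725280 ≡ 1945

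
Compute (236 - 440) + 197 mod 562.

236 - 440 = -204 ≡ 358 (mod 562)
358 + 197 = 555

555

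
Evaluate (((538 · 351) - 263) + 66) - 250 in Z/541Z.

123

538 · 351 = 188838 ≡ 29 (mod 541)
29 - 263 = -234 ≡ 307 (mod 541)
307 + 66 = 373
373 - 250 = 123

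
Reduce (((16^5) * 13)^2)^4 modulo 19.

4

(16)^5 ≡ 4 (mod 19)
4 * 13 = 52 ≡ 14 (mod 19)
(14)^2 ≡ 6 (mod 19)
(6)^4 ≡ 4 (mod 19)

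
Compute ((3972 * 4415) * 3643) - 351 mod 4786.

1185

3972 * 4415 = 17536380 ≡ 476 (mod 4786)
476 * 3643 = 1734068 ≡ 1536 (mod 4786)
1536 - 351 = 1185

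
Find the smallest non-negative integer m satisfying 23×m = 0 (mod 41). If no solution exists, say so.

0

gcd(23, 41) = 1, so a unique solution mod 41 exists.
23⁻¹ ≡ 25 (mod 41).
m ≡ 25×0 ≡ 0 (mod 41).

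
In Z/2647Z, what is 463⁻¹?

1172

By the extended Euclidean algorithm:
2647 = 5×463 + 332
463 = 1×332 + 131
332 = 2×131 + 70
131 = 1×70 + 61
70 = 1×61 + 9
61 = 6×9 + 7
9 = 1×7 + 2
7 = 3×2 + 1
2 = 2×1 + 0
gcd(463, 2647) = 1, so the inverse exists.
Bézout: 1 = −205×2647 + 1172×463.
So 463⁻¹ ≡ 1172 (mod 2647).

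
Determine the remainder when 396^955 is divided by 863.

396^1 ≡ 396 (mod 863)
396^2 ≡ 396^2 = 156816 ≡ 613 (mod 863)
396^4 ≡ 613^2 = 375769 ≡ 364 (mod 863)
396^8 ≡ 364^2 = 132496 ≡ 457 (mod 863)
396^16 ≡ 457^2 = 208849 ≡ 3 (mod 863)
396^32 ≡ 3^2 = 9 (mod 863)
396^64 ≡ 9^2 = 81 (mod 863)
396^128 ≡ 81^2 = 6561 ≡ 520 (mod 863)
396^256 ≡ 520^2 = 270400 ≡ 281 (mod 863)
396^512 ≡ 281^2 = 78961 ≡ 428 (mod 863)
396^955 = 396^512 * 396^256 * 396^128 * 396^32 * 396^16 * 396^8 * 396^2 * 396^1 ≡ 428 * 281 * 520 * 9 * 3 * 457 * 613 * 396 (mod 863).
Accumulate the product:
428 * 281 = 120268 ≡ 311
311 * 520 = 161720 ≡ 339
339 * 9 = 3051 ≡ 462
462 * 3 = 1386 ≡ 523
523 * 457 = 239011 ≡ 823
823 * 613 = 504499 ≡ 507
507 * 396 = 200772 ≡ 556

556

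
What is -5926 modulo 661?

23

-5926 = -9×661 + 23, so -5926 ≡ 23 (mod 661).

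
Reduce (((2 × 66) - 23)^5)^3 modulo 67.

52

2 × 66 = 132 ≡ 65 (mod 67)
65 - 23 = 42
(42)^5 ≡ 27 (mod 67)
(27)^3 ≡ 52 (mod 67)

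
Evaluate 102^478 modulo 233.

Using repeated squaring:
478 in binary is 111011110, i.e. 478 = 256 + 128 + 64 + 16 + 8 + 4 + 2.
102^1 ≡ 102 (mod 233)
102^2 ≡ 102^2 = 10404 ≡ 152 (mod 233)
102^4 ≡ 152^2 = 23104 ≡ 37 (mod 233)
102^8 ≡ 37^2 = 1369 ≡ 204 (mod 233)
102^16 ≡ 204^2 = 41616 ≡ 142 (mod 233)
102^32 ≡ 142^2 = 20164 ≡ 126 (mod 233)
102^64 ≡ 126^2 = 15876 ≡ 32 (mod 233)
102^128 ≡ 32^2 = 1024 ≡ 92 (mod 233)
102^256 ≡ 92^2 = 8464 ≡ 76 (mod 233)
102^478 = 102^256 * 102^128 * 102^64 * 102^16 * 102^8 * 102^4 * 102^2 ≡ 76 * 92 * 32 * 142 * 204 * 37 * 152 (mod 233).
Accumulate the product:
76 * 92 = 6992 ≡ 2
2 * 32 = 64
64 * 142 = 9088 ≡ 1
1 * 204 = 204
204 * 37 = 7548 ≡ 92
92 * 152 = 13984 ≡ 4

4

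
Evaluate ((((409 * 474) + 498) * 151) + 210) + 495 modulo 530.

409 * 474 = 193866 ≡ 416 (mod 530)
416 + 498 = 914 ≡ 384 (mod 530)
384 * 151 = 57984 ≡ 214 (mod 530)
214 + 210 = 424
424 + 495 = 919 ≡ 389 (mod 530)

389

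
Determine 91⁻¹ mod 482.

Run the extended Euclidean algorithm:
482 = 5×91 + 27
91 = 3×27 + 10
27 = 2×10 + 7
10 = 1×7 + 3
7 = 2×3 + 1
3 = 3×1 + 0
gcd(91, 482) = 1, so the inverse exists.
Back-substitute for 1:
1 = 1×7 − 2×3
  = −2×10 + 3×7
  = 3×27 − 8×10
  = −8×91 + 27×27
  = 27×482 − 143×91
So 91⁻¹ ≡ −143 ≡ 339 (mod 482).

339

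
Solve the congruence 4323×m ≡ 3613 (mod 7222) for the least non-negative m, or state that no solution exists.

gcd(4323, 7222) = 1, so a unique solution mod 7222 exists.
4323⁻¹ ≡ 5381 (mod 7222).
m ≡ 5381×3613 ≡ 7151 (mod 7222).

7151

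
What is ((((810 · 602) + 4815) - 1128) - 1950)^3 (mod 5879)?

266

810 · 602 = 487620 ≡ 5542 (mod 5879)
5542 + 4815 = 10357 ≡ 4478 (mod 5879)
4478 - 1128 = 3350
3350 - 1950 = 1400
(1400)^3 ≡ 266 (mod 5879)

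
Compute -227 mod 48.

13

-227 = -5·48 + 13, so -227 ≡ 13 (mod 48).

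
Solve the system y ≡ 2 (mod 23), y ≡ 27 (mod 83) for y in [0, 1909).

1106

23⁻¹ mod 83: 23·65 ≡ 1 (mod 83), so 23⁻¹ ≡ 65.
y = 2 + 23·((27 − 2)·65 mod 83) = 2 + 23·48 = 1106.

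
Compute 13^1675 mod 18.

By square-and-multiply:
1675 in binary is 11010001011, i.e. 1675 = 1024 + 512 + 128 + 8 + 2 + 1.
13^1 ≡ 13 (mod 18)
13^2 ≡ 13^2 = 169 ≡ 7 (mod 18)
13^4 ≡ 7^2 = 49 ≡ 13 (mod 18)
13^8 ≡ 13^2 = 169 ≡ 7 (mod 18)
13^16 ≡ 7^2 = 49 ≡ 13 (mod 18)
13^32 ≡ 13^2 = 169 ≡ 7 (mod 18)
13^64 ≡ 7^2 = 49 ≡ 13 (mod 18)
13^128 ≡ 13^2 = 169 ≡ 7 (mod 18)
13^256 ≡ 7^2 = 49 ≡ 13 (mod 18)
13^512 ≡ 13^2 = 169 ≡ 7 (mod 18)
13^1024 ≡ 7^2 = 49 ≡ 13 (mod 18)
13^1675 = 13^1024 · 13^512 · 13^128 · 13^8 · 13^2 · 13^1 ≡ 13 · 7 · 7 · 7 · 7 · 13 (mod 18).
Accumulate the product:
13 · 7 = 91 ≡ 1
1 · 7 = 7
7 · 7 = 49 ≡ 13
13 · 7 = 91 ≡ 1
1 · 13 = 13

13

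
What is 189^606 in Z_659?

340

By square-and-multiply:
606 in binary is 1001011110, i.e. 606 = 512 + 64 + 16 + 8 + 4 + 2.
189^1 ≡ 189 (mod 659)
189^2 ≡ 189^2 = 35721 ≡ 135 (mod 659)
189^4 ≡ 135^2 = 18225 ≡ 432 (mod 659)
189^8 ≡ 432^2 = 186624 ≡ 127 (mod 659)
189^16 ≡ 127^2 = 16129 ≡ 313 (mod 659)
189^32 ≡ 313^2 = 97969 ≡ 437 (mod 659)
189^64 ≡ 437^2 = 190969 ≡ 518 (mod 659)
189^128 ≡ 518^2 = 268324 ≡ 111 (mod 659)
189^256 ≡ 111^2 = 12321 ≡ 459 (mod 659)
189^512 ≡ 459^2 = 210681 ≡ 460 (mod 659)
189^606 = 189^512 * 189^64 * 189^16 * 189^8 * 189^4 * 189^2 ≡ 460 * 518 * 313 * 127 * 432 * 135 (mod 659).
Accumulate the product:
460 * 518 = 238280 ≡ 381
381 * 313 = 119253 ≡ 633
633 * 127 = 80391 ≡ 652
652 * 432 = 281664 ≡ 271
271 * 135 = 36585 ≡ 340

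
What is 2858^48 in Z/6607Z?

Using repeated squaring:
48 in binary is 110000, i.e. 48 = 32 + 16.
2858^1 ≡ 2858 (mod 6607)
2858^2 ≡ 2858^2 = 8168164 ≡ 1912 (mod 6607)
2858^4 ≡ 1912^2 = 3655744 ≡ 2073 (mod 6607)
2858^8 ≡ 2073^2 = 4297329 ≡ 2779 (mod 6607)
2858^16 ≡ 2779^2 = 7722841 ≡ 5865 (mod 6607)
2858^32 ≡ 5865^2 = 34398225 ≡ 2183 (mod 6607)
2858^48 = 2858^32 · 2858^16 ≡ 2183 · 5865 (mod 6607).
2183 · 5865 = 12803295 ≡ 5536 (mod 6607).

5536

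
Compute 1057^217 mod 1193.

300

1057^1 ≡ 1057 (mod 1193)
1057^2 ≡ 1057^2 = 1117249 ≡ 601 (mod 1193)
1057^4 ≡ 601^2 = 361201 ≡ 915 (mod 1193)
1057^8 ≡ 915^2 = 837225 ≡ 932 (mod 1193)
1057^16 ≡ 932^2 = 868624 ≡ 120 (mod 1193)
1057^32 ≡ 120^2 = 14400 ≡ 84 (mod 1193)
1057^64 ≡ 84^2 = 7056 ≡ 1091 (mod 1193)
1057^128 ≡ 1091^2 = 1190281 ≡ 860 (mod 1193)
1057^217 = 1057^128 × 1057^64 × 1057^16 × 1057^8 × 1057^1 ≡ 860 × 1091 × 120 × 932 × 1057 (mod 1193).
Accumulate the product:
860 × 1091 = 938260 ≡ 562
562 × 120 = 67440 ≡ 632
632 × 932 = 589024 ≡ 875
875 × 1057 = 924875 ≡ 300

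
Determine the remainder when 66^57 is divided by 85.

57 in binary is 111001, i.e. 57 = 32 + 16 + 8 + 1.
66^1 ≡ 66 (mod 85)
66^2 ≡ 66^2 = 4356 ≡ 21 (mod 85)
66^4 ≡ 21^2 = 441 ≡ 16 (mod 85)
66^8 ≡ 16^2 = 256 ≡ 1 (mod 85)
66^16 ≡ 1^2 = 1 (mod 85)
66^32 ≡ 1^2 = 1 (mod 85)
66^57 = 66^32 * 66^16 * 66^8 * 66^1 ≡ 1 * 1 * 1 * 66 (mod 85).
Accumulate the product:
1 * 1 = 1
1 * 1 = 1
1 * 66 = 66

66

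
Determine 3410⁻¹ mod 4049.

678

By the extended Euclidean algorithm:
4049 = 1×3410 + 639
3410 = 5×639 + 215
639 = 2×215 + 209
215 = 1×209 + 6
209 = 34×6 + 5
6 = 1×5 + 1
5 = 5×1 + 0
gcd(3410, 4049) = 1, so the inverse exists.
Bézout: 1 = −571×4049 + 678×3410.
So 3410⁻¹ ≡ 678 (mod 4049).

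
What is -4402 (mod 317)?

-4402 = -14*317 + 36, so -4402 ≡ 36 (mod 317).

36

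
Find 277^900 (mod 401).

381

Using repeated squaring:
900 in binary is 1110000100, i.e. 900 = 512 + 256 + 128 + 4.
277^1 ≡ 277 (mod 401)
277^2 ≡ 277^2 = 76729 ≡ 138 (mod 401)
277^4 ≡ 138^2 = 19044 ≡ 197 (mod 401)
277^8 ≡ 197^2 = 38809 ≡ 313 (mod 401)
277^16 ≡ 313^2 = 97969 ≡ 125 (mod 401)
277^32 ≡ 125^2 = 15625 ≡ 387 (mod 401)
277^64 ≡ 387^2 = 149769 ≡ 196 (mod 401)
277^128 ≡ 196^2 = 38416 ≡ 321 (mod 401)
277^256 ≡ 321^2 = 103041 ≡ 385 (mod 401)
277^512 ≡ 385^2 = 148225 ≡ 256 (mod 401)
277^900 = 277^512 × 277^256 × 277^128 × 277^4 ≡ 256 × 385 × 321 × 197 (mod 401).
Accumulate the product:
256 × 385 = 98560 ≡ 315
315 × 321 = 101115 ≡ 63
63 × 197 = 12411 ≡ 381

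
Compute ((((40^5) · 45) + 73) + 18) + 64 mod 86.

13

(40)^5 ≡ 58 (mod 86)
58 · 45 = 2610 ≡ 30 (mod 86)
30 + 73 = 103 ≡ 17 (mod 86)
17 + 18 = 35
35 + 64 = 99 ≡ 13 (mod 86)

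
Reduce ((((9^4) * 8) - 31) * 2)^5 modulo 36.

(9)^4 ≡ 9 (mod 36)
9 * 8 = 72 ≡ 0 (mod 36)
0 - 31 = -31 ≡ 5 (mod 36)
5 * 2 = 10
(10)^5 ≡ 28 (mod 36)

28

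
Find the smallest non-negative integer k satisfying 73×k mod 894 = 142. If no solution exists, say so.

gcd(73, 894) = 1, so a unique solution mod 894 exists.
73⁻¹ ≡ 49 (mod 894).
k ≡ 49×142 ≡ 700 (mod 894).

700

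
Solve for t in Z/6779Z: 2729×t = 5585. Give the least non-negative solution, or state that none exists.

3204

gcd(2729, 6779) = 1, so a unique solution mod 6779 exists.
2729⁻¹ ≡ 2961 (mod 6779).
t ≡ 2961×5585 ≡ 3204 (mod 6779).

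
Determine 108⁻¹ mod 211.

Run the extended Euclidean algorithm:
211 = 1·108 + 103
108 = 1·103 + 5
103 = 20·5 + 3
5 = 1·3 + 2
3 = 1·2 + 1
2 = 2·1 + 0
gcd(108, 211) = 1, so the inverse exists.
Back-substitute for 1:
1 = 1·3 − 1·2
  = −1·5 + 2·3
  = 2·103 − 41·5
  = −41·108 + 43·103
  = 43·211 − 84·108
So 108⁻¹ ≡ −84 ≡ 127 (mod 211).

127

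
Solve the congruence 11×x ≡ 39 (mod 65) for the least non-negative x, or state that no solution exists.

gcd(11, 65) = 1, so a unique solution mod 65 exists.
11⁻¹ ≡ 6 (mod 65).
x ≡ 6×39 ≡ 39 (mod 65).

39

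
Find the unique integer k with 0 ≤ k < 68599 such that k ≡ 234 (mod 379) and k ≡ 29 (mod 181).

52157

379⁻¹ mod 181: 379×32 ≡ 1 (mod 181), so 379⁻¹ ≡ 32.
k = 234 + 379×((29 − 234)×32 mod 181) = 234 + 379×137 = 52157.
Check: 52157 mod 379 = 234, 52157 mod 181 = 29. ✓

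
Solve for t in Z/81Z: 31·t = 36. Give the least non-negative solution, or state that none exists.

gcd(31, 81) = 1, so a unique solution mod 81 exists.
31⁻¹ ≡ 34 (mod 81).
t ≡ 34·36 ≡ 9 (mod 81).

9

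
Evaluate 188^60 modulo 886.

38

Using repeated squaring:
188^1 ≡ 188 (mod 886)
188^2 ≡ 188^2 = 35344 ≡ 790 (mod 886)
188^4 ≡ 790^2 = 624100 ≡ 356 (mod 886)
188^8 ≡ 356^2 = 126736 ≡ 38 (mod 886)
188^16 ≡ 38^2 = 1444 ≡ 558 (mod 886)
188^32 ≡ 558^2 = 311364 ≡ 378 (mod 886)
188^60 = 188^32 · 188^16 · 188^8 · 188^4 ≡ 378 · 558 · 38 · 356 (mod 886).
Accumulate the product:
378 · 558 = 210924 ≡ 56
56 · 38 = 2128 ≡ 356
356 · 356 = 126736 ≡ 38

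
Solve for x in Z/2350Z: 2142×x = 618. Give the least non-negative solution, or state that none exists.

gcd(2142, 2350) = 2, and 2 | 618, so solutions exist.
Divide through by 2: 1071×x mod 1175 = 309.
1071⁻¹ ≡ 531 (mod 1175).
x ≡ 531×309 ≡ 754 (mod 1175).
The smallest non-negative solution is x = 754.

754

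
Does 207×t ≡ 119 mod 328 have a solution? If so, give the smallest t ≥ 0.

121

gcd(207, 328) = 1, so a unique solution mod 328 exists.
207⁻¹ ≡ 103 (mod 328).
t ≡ 103×119 ≡ 121 (mod 328).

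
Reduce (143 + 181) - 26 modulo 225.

143 + 181 = 324 ≡ 99 (mod 225)
99 - 26 = 73

73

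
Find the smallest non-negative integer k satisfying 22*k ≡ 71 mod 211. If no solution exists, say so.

gcd(22, 211) = 1, so a unique solution mod 211 exists.
22⁻¹ ≡ 48 (mod 211).
k ≡ 48*71 ≡ 32 (mod 211).

32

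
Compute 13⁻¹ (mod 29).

9

Apply the Euclidean algorithm and back-substitute:
29 = 2×13 + 3
13 = 4×3 + 1
3 = 3×1 + 0
gcd(13, 29) = 1, so the inverse exists.
Back-substitute for 1:
1 = 1×13 − 4×3
  = −4×29 + 9×13
So 13⁻¹ ≡ 9 (mod 29).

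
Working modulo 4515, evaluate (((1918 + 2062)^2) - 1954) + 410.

1918 + 2062 = 3980
(3980)^2 ≡ 1780 (mod 4515)
1780 - 1954 = -174 ≡ 4341 (mod 4515)
4341 + 410 = 4751 ≡ 236 (mod 4515)

236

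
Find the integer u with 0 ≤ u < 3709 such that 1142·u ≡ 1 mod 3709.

1114

Apply the Euclidean algorithm and back-substitute:
3709 = 3×1142 + 283
1142 = 4×283 + 10
283 = 28×10 + 3
10 = 3×3 + 1
3 = 3×1 + 0
gcd(1142, 3709) = 1, so the inverse exists.
Back-substitute for 1:
1 = 1×10 − 3×3
  = −3×283 + 85×10
  = 85×1142 − 343×283
  = −343×3709 + 1114×1142
So 1142⁻¹ ≡ 1114 (mod 3709).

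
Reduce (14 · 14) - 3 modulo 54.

31

14 · 14 = 196 ≡ 34 (mod 54)
34 - 3 = 31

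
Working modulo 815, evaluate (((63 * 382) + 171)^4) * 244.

199

63 * 382 = 24066 ≡ 431 (mod 815)
431 + 171 = 602
(602)^4 ≡ 91 (mod 815)
91 * 244 = 22204 ≡ 199 (mod 815)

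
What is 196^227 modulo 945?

By square-and-multiply:
227 in binary is 11100011, i.e. 227 = 128 + 64 + 32 + 2 + 1.
196^1 ≡ 196 (mod 945)
196^2 ≡ 196^2 = 38416 ≡ 616 (mod 945)
196^4 ≡ 616^2 = 379456 ≡ 511 (mod 945)
196^8 ≡ 511^2 = 261121 ≡ 301 (mod 945)
196^16 ≡ 301^2 = 90601 ≡ 826 (mod 945)
196^32 ≡ 826^2 = 682276 ≡ 931 (mod 945)
196^64 ≡ 931^2 = 866761 ≡ 196 (mod 945)
196^128 ≡ 196^2 = 38416 ≡ 616 (mod 945)
196^227 = 196^128 · 196^64 · 196^32 · 196^2 · 196^1 ≡ 616 · 196 · 931 · 616 · 196 (mod 945).
Accumulate the product:
616 · 196 = 120736 ≡ 721
721 · 931 = 671251 ≡ 301
301 · 616 = 185416 ≡ 196
196 · 196 = 38416 ≡ 616

616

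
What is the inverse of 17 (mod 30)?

23

30 = 1·17 + 13
17 = 1·13 + 4
13 = 3·4 + 1
4 = 4·1 + 0
gcd(17, 30) = 1, so the inverse exists.
Bézout: 1 = 4·30 − 7·17.
So 17⁻¹ ≡ −7 ≡ 23 (mod 30).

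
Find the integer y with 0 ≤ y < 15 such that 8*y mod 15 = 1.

Apply the Euclidean algorithm and back-substitute:
15 = 1*8 + 7
8 = 1*7 + 1
7 = 7*1 + 0
gcd(8, 15) = 1, so the inverse exists.
Bézout: 1 = −1*15 + 2*8.
So 8⁻¹ ≡ 2 (mod 15).

2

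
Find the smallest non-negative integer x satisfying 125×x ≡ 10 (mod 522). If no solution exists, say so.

gcd(125, 522) = 1, so a unique solution mod 522 exists.
125⁻¹ ≡ 71 (mod 522).
x ≡ 71×10 ≡ 188 (mod 522).

188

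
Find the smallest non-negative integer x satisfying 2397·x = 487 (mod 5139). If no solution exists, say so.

gcd(2397, 5139) = 3, and 3 does not divide 487.
So the congruence has no solution.

no solution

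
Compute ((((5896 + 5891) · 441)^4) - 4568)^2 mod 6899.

5896 + 5891 = 11787 ≡ 4888 (mod 6899)
4888 · 441 = 2155608 ≡ 3120 (mod 6899)
(3120)^4 ≡ 1022 (mod 6899)
1022 - 4568 = -3546 ≡ 3353 (mod 6899)
(3353)^2 ≡ 4138 (mod 6899)

4138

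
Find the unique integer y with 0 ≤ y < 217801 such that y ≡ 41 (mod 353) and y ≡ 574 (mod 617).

148654

353⁻¹ mod 617: 353*208 ≡ 1 (mod 617), so 353⁻¹ ≡ 208.
y = 41 + 353*((574 − 41)*208 mod 617) = 41 + 353*421 = 148654.
Check: 148654 mod 353 = 41, 148654 mod 617 = 574. ✓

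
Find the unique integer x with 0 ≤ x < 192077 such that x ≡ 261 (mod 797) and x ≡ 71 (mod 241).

797⁻¹ mod 241: 797*114 ≡ 1 (mod 241), so 797⁻¹ ≡ 114.
x = 261 + 797*((71 − 261)*114 mod 241) = 261 + 797*30 = 24171.

24171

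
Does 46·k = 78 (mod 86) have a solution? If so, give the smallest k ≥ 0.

26

gcd(46, 86) = 2, and 2 | 78, so solutions exist.
Divide through by 2: 23·k = 39 (mod 43).
23⁻¹ ≡ 15 (mod 43).
k ≡ 15·39 ≡ 26 (mod 43).
The smallest non-negative solution is k = 26.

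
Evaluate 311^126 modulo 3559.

126 in binary is 1111110, i.e. 126 = 64 + 32 + 16 + 8 + 4 + 2.
311^1 ≡ 311 (mod 3559)
311^2 ≡ 311^2 = 96721 ≡ 628 (mod 3559)
311^4 ≡ 628^2 = 394384 ≡ 2894 (mod 3559)
311^8 ≡ 2894^2 = 8375236 ≡ 909 (mod 3559)
311^16 ≡ 909^2 = 826281 ≡ 593 (mod 3559)
311^32 ≡ 593^2 = 351649 ≡ 2867 (mod 3559)
311^64 ≡ 2867^2 = 8219689 ≡ 1958 (mod 3559)
311^126 = 311^64 × 311^32 × 311^16 × 311^8 × 311^4 × 311^2 ≡ 1958 × 2867 × 593 × 909 × 2894 × 628 (mod 3559).
Accumulate the product:
1958 × 2867 = 5613586 ≡ 1043
1043 × 593 = 618499 ≡ 2792
2792 × 909 = 2537928 ≡ 361
361 × 2894 = 1044734 ≡ 1947
1947 × 628 = 1222716 ≡ 1979

1979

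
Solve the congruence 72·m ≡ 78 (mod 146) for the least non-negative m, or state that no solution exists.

gcd(72, 146) = 2, and 2 | 78, so solutions exist.
Divide through by 2: 36·m ≡ 39 mod 73.
36⁻¹ ≡ 71 (mod 73).
m ≡ 71·39 ≡ 68 (mod 73).
The smallest non-negative solution is m = 68.

68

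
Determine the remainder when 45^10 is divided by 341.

56

Compute successive squares:
45^1 ≡ 45 (mod 341)
45^2 ≡ 45^2 = 2025 ≡ 320 (mod 341)
45^4 ≡ 320^2 = 102400 ≡ 100 (mod 341)
45^8 ≡ 100^2 = 10000 ≡ 111 (mod 341)
45^10 = 45^8 · 45^2 ≡ 111 · 320 (mod 341).
111 · 320 = 35520 ≡ 56 (mod 341).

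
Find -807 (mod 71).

45

-807 = -12·71 + 45, so -807 ≡ 45 (mod 71).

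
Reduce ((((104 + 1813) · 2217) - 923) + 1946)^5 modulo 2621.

2349

104 + 1813 = 1917
1917 · 2217 = 4249989 ≡ 1348 (mod 2621)
1348 - 923 = 425
425 + 1946 = 2371
(2371)^5 ≡ 2349 (mod 2621)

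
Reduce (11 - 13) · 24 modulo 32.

11 - 13 = -2 ≡ 30 (mod 32)
30 · 24 = 720 ≡ 16 (mod 32)

16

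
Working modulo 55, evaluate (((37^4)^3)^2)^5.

(37)^4 ≡ 36 (mod 55)
(36)^3 ≡ 16 (mod 55)
(16)^2 ≡ 36 (mod 55)
(36)^5 ≡ 1 (mod 55)

1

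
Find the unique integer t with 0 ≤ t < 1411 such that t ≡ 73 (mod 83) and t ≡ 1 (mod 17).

83⁻¹ mod 17: 83·8 ≡ 1 (mod 17), so 83⁻¹ ≡ 8.
t = 73 + 83·((1 − 73)·8 mod 17) = 73 + 83·2 = 239.

239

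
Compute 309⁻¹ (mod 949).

Run the extended Euclidean algorithm:
949 = 3×309 + 22
309 = 14×22 + 1
22 = 22×1 + 0
gcd(309, 949) = 1, so the inverse exists.
Bézout: 1 = −14×949 + 43×309.
So 309⁻¹ ≡ 43 (mod 949).

43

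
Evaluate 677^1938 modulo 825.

169

Using repeated squaring:
1938 in binary is 11110010010, i.e. 1938 = 1024 + 512 + 256 + 128 + 16 + 2.
677^1 ≡ 677 (mod 825)
677^2 ≡ 677^2 = 458329 ≡ 454 (mod 825)
677^4 ≡ 454^2 = 206116 ≡ 691 (mod 825)
677^8 ≡ 691^2 = 477481 ≡ 631 (mod 825)
677^16 ≡ 631^2 = 398161 ≡ 511 (mod 825)
677^32 ≡ 511^2 = 261121 ≡ 421 (mod 825)
677^64 ≡ 421^2 = 177241 ≡ 691 (mod 825)
677^128 ≡ 691^2 = 477481 ≡ 631 (mod 825)
677^256 ≡ 631^2 = 398161 ≡ 511 (mod 825)
677^512 ≡ 511^2 = 261121 ≡ 421 (mod 825)
677^1024 ≡ 421^2 = 177241 ≡ 691 (mod 825)
677^1938 = 677^1024 * 677^512 * 677^256 * 677^128 * 677^16 * 677^2 ≡ 691 * 421 * 511 * 631 * 511 * 454 (mod 825).
Accumulate the product:
691 * 421 = 290911 ≡ 511
511 * 511 = 261121 ≡ 421
421 * 631 = 265651 ≡ 1
1 * 511 = 511
511 * 454 = 231994 ≡ 169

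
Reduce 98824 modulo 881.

98824 = 112·881 + 152, so 98824 ≡ 152 (mod 881).

152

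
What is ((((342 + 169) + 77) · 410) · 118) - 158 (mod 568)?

138

342 + 169 = 511
511 + 77 = 588 ≡ 20 (mod 568)
20 · 410 = 8200 ≡ 248 (mod 568)
248 · 118 = 29264 ≡ 296 (mod 568)
296 - 158 = 138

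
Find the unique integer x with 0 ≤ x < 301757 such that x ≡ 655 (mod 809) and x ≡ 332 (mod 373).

49195

809⁻¹ mod 373: 809*225 ≡ 1 (mod 373), so 809⁻¹ ≡ 225.
x = 655 + 809*((332 − 655)*225 mod 373) = 655 + 809*60 = 49195.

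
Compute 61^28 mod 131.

By square-and-multiply:
28 in binary is 11100, i.e. 28 = 16 + 8 + 4.
61^1 ≡ 61 (mod 131)
61^2 ≡ 61^2 = 3721 ≡ 53 (mod 131)
61^4 ≡ 53^2 = 2809 ≡ 58 (mod 131)
61^8 ≡ 58^2 = 3364 ≡ 89 (mod 131)
61^16 ≡ 89^2 = 7921 ≡ 61 (mod 131)
61^28 = 61^16 × 61^8 × 61^4 ≡ 61 × 89 × 58 (mod 131).
Accumulate the product:
61 × 89 = 5429 ≡ 58
58 × 58 = 3364 ≡ 89

89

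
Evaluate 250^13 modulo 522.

124

Compute successive squares:
13 in binary is 1101, i.e. 13 = 8 + 4 + 1.
250^1 ≡ 250 (mod 522)
250^2 ≡ 250^2 = 62500 ≡ 382 (mod 522)
250^4 ≡ 382^2 = 145924 ≡ 286 (mod 522)
250^8 ≡ 286^2 = 81796 ≡ 364 (mod 522)
250^13 = 250^8 * 250^4 * 250^1 ≡ 364 * 286 * 250 (mod 522).
Accumulate the product:
364 * 286 = 104104 ≡ 226
226 * 250 = 56500 ≡ 124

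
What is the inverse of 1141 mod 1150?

Run the extended Euclidean algorithm:
1150 = 1*1141 + 9
1141 = 126*9 + 7
9 = 1*7 + 2
7 = 3*2 + 1
2 = 2*1 + 0
gcd(1141, 1150) = 1, so the inverse exists.
Back-substitute for 1:
1 = 1*7 − 3*2
  = −3*9 + 4*7
  = 4*1141 − 507*9
  = −507*1150 + 511*1141
So 1141⁻¹ ≡ 511 (mod 1150).

511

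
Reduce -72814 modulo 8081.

7996

-72814 = -10×8081 + 7996, so -72814 ≡ 7996 (mod 8081).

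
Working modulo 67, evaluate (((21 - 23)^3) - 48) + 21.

21 - 23 = -2 ≡ 65 (mod 67)
(65)^3 ≡ 59 (mod 67)
59 - 48 = 11
11 + 21 = 32

32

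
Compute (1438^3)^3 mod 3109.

(1438)^3 ≡ 148 (mod 3109)
(148)^3 ≡ 2214 (mod 3109)

2214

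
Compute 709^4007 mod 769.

By square-and-multiply:
709^1 ≡ 709 (mod 769)
709^2 ≡ 709^2 = 502681 ≡ 524 (mod 769)
709^4 ≡ 524^2 = 274576 ≡ 43 (mod 769)
709^8 ≡ 43^2 = 1849 ≡ 311 (mod 769)
709^16 ≡ 311^2 = 96721 ≡ 596 (mod 769)
709^32 ≡ 596^2 = 355216 ≡ 707 (mod 769)
709^64 ≡ 707^2 = 499849 ≡ 768 (mod 769)
709^128 ≡ 768^2 = 589824 ≡ 1 (mod 769)
709^256 ≡ 1^2 = 1 (mod 769)
709^512 ≡ 1^2 = 1 (mod 769)
709^1024 ≡ 1^2 = 1 (mod 769)
709^2048 ≡ 1^2 = 1 (mod 769)
709^4007 = 709^2048 · 709^1024 · 709^512 · 709^256 · 709^128 · 709^32 · 709^4 · 709^2 · 709^1 ≡ 1 · 1 · 1 · 1 · 1 · 707 · 43 · 524 · 709 (mod 769).
Accumulate the product:
1 · 1 = 1
1 · 1 = 1
1 · 1 = 1
1 · 1 = 1
1 · 707 = 707
707 · 43 = 30401 ≡ 410
410 · 524 = 214840 ≡ 289
289 · 709 = 204901 ≡ 347

347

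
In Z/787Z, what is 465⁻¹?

765

Apply the Euclidean algorithm and back-substitute:
787 = 1×465 + 322
465 = 1×322 + 143
322 = 2×143 + 36
143 = 3×36 + 35
36 = 1×35 + 1
35 = 35×1 + 0
gcd(465, 787) = 1, so the inverse exists.
Back-substitute for 1:
1 = 1×36 − 1×35
  = −1×143 + 4×36
  = 4×322 − 9×143
  = −9×465 + 13×322
  = 13×787 − 22×465
So 465⁻¹ ≡ −22 ≡ 765 (mod 787).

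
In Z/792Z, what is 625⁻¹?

313

By the extended Euclidean algorithm:
792 = 1*625 + 167
625 = 3*167 + 124
167 = 1*124 + 43
124 = 2*43 + 38
43 = 1*38 + 5
38 = 7*5 + 3
5 = 1*3 + 2
3 = 1*2 + 1
2 = 2*1 + 0
gcd(625, 792) = 1, so the inverse exists.
Back-substitute for 1:
1 = 1*3 − 1*2
  = −1*5 + 2*3
  = 2*38 − 15*5
  = −15*43 + 17*38
  = 17*124 − 49*43
  = −49*167 + 66*124
  = 66*625 − 247*167
  = −247*792 + 313*625
So 625⁻¹ ≡ 313 (mod 792).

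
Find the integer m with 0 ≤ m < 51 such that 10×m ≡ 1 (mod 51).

46

Apply the Euclidean algorithm and back-substitute:
51 = 5×10 + 1
10 = 10×1 + 0
gcd(10, 51) = 1, so the inverse exists.
Bézout: 1 = 1×51 − 5×10.
So 10⁻¹ ≡ −5 ≡ 46 (mod 51).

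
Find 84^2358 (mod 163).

38

By square-and-multiply:
2358 in binary is 100100110110, i.e. 2358 = 2048 + 256 + 32 + 16 + 4 + 2.
84^1 ≡ 84 (mod 163)
84^2 ≡ 84^2 = 7056 ≡ 47 (mod 163)
84^4 ≡ 47^2 = 2209 ≡ 90 (mod 163)
84^8 ≡ 90^2 = 8100 ≡ 113 (mod 163)
84^16 ≡ 113^2 = 12769 ≡ 55 (mod 163)
84^32 ≡ 55^2 = 3025 ≡ 91 (mod 163)
84^64 ≡ 91^2 = 8281 ≡ 131 (mod 163)
84^128 ≡ 131^2 = 17161 ≡ 46 (mod 163)
84^256 ≡ 46^2 = 2116 ≡ 160 (mod 163)
84^512 ≡ 160^2 = 25600 ≡ 9 (mod 163)
84^1024 ≡ 9^2 = 81 (mod 163)
84^2048 ≡ 81^2 = 6561 ≡ 41 (mod 163)
84^2358 = 84^2048 · 84^256 · 84^32 · 84^16 · 84^4 · 84^2 ≡ 41 · 160 · 91 · 55 · 90 · 47 (mod 163).
Accumulate the product:
41 · 160 = 6560 ≡ 40
40 · 91 = 3640 ≡ 54
54 · 55 = 2970 ≡ 36
36 · 90 = 3240 ≡ 143
143 · 47 = 6721 ≡ 38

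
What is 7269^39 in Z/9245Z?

629

39 in binary is 100111, i.e. 39 = 32 + 4 + 2 + 1.
7269^1 ≡ 7269 (mod 9245)
7269^2 ≡ 7269^2 = 52838361 ≡ 3186 (mod 9245)
7269^4 ≡ 3186^2 = 10150596 ≡ 8831 (mod 9245)
7269^8 ≡ 8831^2 = 77986561 ≡ 4986 (mod 9245)
7269^16 ≡ 4986^2 = 24860196 ≡ 391 (mod 9245)
7269^32 ≡ 391^2 = 152881 ≡ 4961 (mod 9245)
7269^39 = 7269^32 * 7269^4 * 7269^2 * 7269^1 ≡ 4961 * 8831 * 3186 * 7269 (mod 9245).
Accumulate the product:
4961 * 8831 = 43810591 ≡ 7781
7781 * 3186 = 24790266 ≡ 4421
4421 * 7269 = 32136249 ≡ 629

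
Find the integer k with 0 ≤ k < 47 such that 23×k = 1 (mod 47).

45

47 = 2·23 + 1
23 = 23·1 + 0
gcd(23, 47) = 1, so the inverse exists.
Back-substitute for 1:
1 = 1·47 − 2·23
So 23⁻¹ ≡ −2 ≡ 45 (mod 47).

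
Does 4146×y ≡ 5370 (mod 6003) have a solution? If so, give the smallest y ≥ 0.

343

gcd(4146, 6003) = 3, and 3 | 5370, so solutions exist.
Divide through by 3: 1382×y ≡ 1790 (mod 2001).
1382⁻¹ ≡ 1070 (mod 2001).
y ≡ 1070×1790 ≡ 343 (mod 2001).
The smallest non-negative solution is y = 343.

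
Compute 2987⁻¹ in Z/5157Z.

4166

5157 = 1·2987 + 2170
2987 = 1·2170 + 817
2170 = 2·817 + 536
817 = 1·536 + 281
536 = 1·281 + 255
281 = 1·255 + 26
255 = 9·26 + 21
26 = 1·21 + 5
21 = 4·5 + 1
5 = 5·1 + 0
gcd(2987, 5157) = 1, so the inverse exists.
Back-substitute for 1:
1 = 1·21 − 4·5
  = −4·26 + 5·21
  = 5·255 − 49·26
  = −49·281 + 54·255
  = 54·536 − 103·281
  = −103·817 + 157·536
  = 157·2170 − 417·817
  = −417·2987 + 574·2170
  = 574·5157 − 991·2987
So 2987⁻¹ ≡ −991 ≡ 4166 (mod 5157).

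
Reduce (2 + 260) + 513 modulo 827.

2 + 260 = 262
262 + 513 = 775

775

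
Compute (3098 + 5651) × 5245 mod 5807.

1591

3098 + 5651 = 8749 ≡ 2942 (mod 5807)
2942 × 5245 = 15430790 ≡ 1591 (mod 5807)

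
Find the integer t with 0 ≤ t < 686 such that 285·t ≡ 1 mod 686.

479

Run the extended Euclidean algorithm:
686 = 2×285 + 116
285 = 2×116 + 53
116 = 2×53 + 10
53 = 5×10 + 3
10 = 3×3 + 1
3 = 3×1 + 0
gcd(285, 686) = 1, so the inverse exists.
Bézout: 1 = 86×686 − 207×285.
So 285⁻¹ ≡ −207 ≡ 479 (mod 686).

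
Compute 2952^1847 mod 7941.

1668

1847 in binary is 11100110111, i.e. 1847 = 1024 + 512 + 256 + 32 + 16 + 4 + 2 + 1.
2952^1 ≡ 2952 (mod 7941)
2952^2 ≡ 2952^2 = 8714304 ≡ 3027 (mod 7941)
2952^4 ≡ 3027^2 = 9162729 ≡ 6756 (mod 7941)
2952^8 ≡ 6756^2 = 45643536 ≡ 6609 (mod 7941)
2952^16 ≡ 6609^2 = 43678881 ≡ 3381 (mod 7941)
2952^32 ≡ 3381^2 = 11431161 ≡ 4062 (mod 7941)
2952^64 ≡ 4062^2 = 16499844 ≡ 6387 (mod 7941)
2952^128 ≡ 6387^2 = 40793769 ≡ 852 (mod 7941)
2952^256 ≡ 852^2 = 725904 ≡ 3273 (mod 7941)
2952^512 ≡ 3273^2 = 10712529 ≡ 120 (mod 7941)
2952^1024 ≡ 120^2 = 14400 ≡ 6459 (mod 7941)
2952^1847 = 2952^1024 * 2952^512 * 2952^256 * 2952^32 * 2952^16 * 2952^4 * 2952^2 * 2952^1 ≡ 6459 * 120 * 3273 * 4062 * 3381 * 6756 * 3027 * 2952 (mod 7941).
Accumulate the product:
6459 * 120 = 775080 ≡ 4803
4803 * 3273 = 15720219 ≡ 4980
4980 * 4062 = 20228760 ≡ 3033
3033 * 3381 = 10254573 ≡ 2742
2742 * 6756 = 18524952 ≡ 6540
6540 * 3027 = 19796580 ≡ 7608
7608 * 2952 = 22458816 ≡ 1668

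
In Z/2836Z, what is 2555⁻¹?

By the extended Euclidean algorithm:
2836 = 1*2555 + 281
2555 = 9*281 + 26
281 = 10*26 + 21
26 = 1*21 + 5
21 = 4*5 + 1
5 = 5*1 + 0
gcd(2555, 2836) = 1, so the inverse exists.
Back-substitute for 1:
1 = 1*21 − 4*5
  = −4*26 + 5*21
  = 5*281 − 54*26
  = −54*2555 + 491*281
  = 491*2836 − 545*2555
So 2555⁻¹ ≡ −545 ≡ 2291 (mod 2836).

2291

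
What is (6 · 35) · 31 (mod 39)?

6 · 35 = 210 ≡ 15 (mod 39)
15 · 31 = 465 ≡ 36 (mod 39)

36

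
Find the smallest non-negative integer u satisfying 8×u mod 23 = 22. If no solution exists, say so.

gcd(8, 23) = 1, so a unique solution mod 23 exists.
8⁻¹ ≡ 3 (mod 23).
u ≡ 3×22 ≡ 20 (mod 23).

20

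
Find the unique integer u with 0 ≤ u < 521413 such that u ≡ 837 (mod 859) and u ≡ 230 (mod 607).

859⁻¹ mod 607: 859*330 ≡ 1 (mod 607), so 859⁻¹ ≡ 330.
u = 837 + 859*((230 − 837)*330 mod 607) = 837 + 859*0 = 837.
Check: 837 mod 859 = 837, 837 mod 607 = 230. ✓

837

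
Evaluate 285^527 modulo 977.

337

Compute successive squares:
285^1 ≡ 285 (mod 977)
285^2 ≡ 285^2 = 81225 ≡ 134 (mod 977)
285^4 ≡ 134^2 = 17956 ≡ 370 (mod 977)
285^8 ≡ 370^2 = 136900 ≡ 120 (mod 977)
285^16 ≡ 120^2 = 14400 ≡ 722 (mod 977)
285^32 ≡ 722^2 = 521284 ≡ 543 (mod 977)
285^64 ≡ 543^2 = 294849 ≡ 772 (mod 977)
285^128 ≡ 772^2 = 595984 ≡ 14 (mod 977)
285^256 ≡ 14^2 = 196 (mod 977)
285^512 ≡ 196^2 = 38416 ≡ 313 (mod 977)
285^527 = 285^512 · 285^8 · 285^4 · 285^2 · 285^1 ≡ 313 · 120 · 370 · 134 · 285 (mod 977).
Accumulate the product:
313 · 120 = 37560 ≡ 434
434 · 370 = 160580 ≡ 352
352 · 134 = 47168 ≡ 272
272 · 285 = 77520 ≡ 337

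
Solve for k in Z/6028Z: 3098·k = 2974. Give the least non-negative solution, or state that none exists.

1363

gcd(3098, 6028) = 2, and 2 | 2974, so solutions exist.
Divide through by 2: 1549·k = 1487 (mod 3014).
1549⁻¹ ≡ 2117 (mod 3014).
k ≡ 2117·1487 ≡ 1363 (mod 3014).
The smallest non-negative solution is k = 1363.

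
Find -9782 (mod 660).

-9782 = -15*660 + 118, so -9782 ≡ 118 (mod 660).

118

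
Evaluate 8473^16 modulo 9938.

By square-and-multiply:
8473^1 ≡ 8473 (mod 9938)
8473^2 ≡ 8473^2 = 71791729 ≡ 9555 (mod 9938)
8473^4 ≡ 9555^2 = 91298025 ≡ 7557 (mod 9938)
8473^8 ≡ 7557^2 = 57108249 ≡ 4501 (mod 9938)
8473^16 ≡ 4501^2 = 20259001 ≡ 5357 (mod 9938)
So 8473^16 ≡ 5357 (mod 9938).

5357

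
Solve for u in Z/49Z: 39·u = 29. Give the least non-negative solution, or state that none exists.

2

gcd(39, 49) = 1, so a unique solution mod 49 exists.
39⁻¹ ≡ 44 (mod 49).
u ≡ 44·29 ≡ 2 (mod 49).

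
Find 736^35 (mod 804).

Using repeated squaring:
35 in binary is 100011, i.e. 35 = 32 + 2 + 1.
736^1 ≡ 736 (mod 804)
736^2 ≡ 736^2 = 541696 ≡ 604 (mod 804)
736^4 ≡ 604^2 = 364816 ≡ 604 (mod 804)
736^8 ≡ 604^2 = 364816 ≡ 604 (mod 804)
736^16 ≡ 604^2 = 364816 ≡ 604 (mod 804)
736^32 ≡ 604^2 = 364816 ≡ 604 (mod 804)
736^35 = 736^32 × 736^2 × 736^1 ≡ 604 × 604 × 736 (mod 804).
Accumulate the product:
604 × 604 = 364816 ≡ 604
604 × 736 = 444544 ≡ 736

736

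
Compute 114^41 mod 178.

Using repeated squaring:
41 in binary is 101001, i.e. 41 = 32 + 8 + 1.
114^1 ≡ 114 (mod 178)
114^2 ≡ 114^2 = 12996 ≡ 2 (mod 178)
114^4 ≡ 2^2 = 4 (mod 178)
114^8 ≡ 4^2 = 16 (mod 178)
114^16 ≡ 16^2 = 256 ≡ 78 (mod 178)
114^32 ≡ 78^2 = 6084 ≡ 32 (mod 178)
114^41 = 114^32 * 114^8 * 114^1 ≡ 32 * 16 * 114 (mod 178).
Accumulate the product:
32 * 16 = 512 ≡ 156
156 * 114 = 17784 ≡ 162

162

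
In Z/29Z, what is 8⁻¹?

11

By the extended Euclidean algorithm:
29 = 3×8 + 5
8 = 1×5 + 3
5 = 1×3 + 2
3 = 1×2 + 1
2 = 2×1 + 0
gcd(8, 29) = 1, so the inverse exists.
Bézout: 1 = −3×29 + 11×8.
So 8⁻¹ ≡ 11 (mod 29).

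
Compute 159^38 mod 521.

234

Compute successive squares:
38 in binary is 100110, i.e. 38 = 32 + 4 + 2.
159^1 ≡ 159 (mod 521)
159^2 ≡ 159^2 = 25281 ≡ 273 (mod 521)
159^4 ≡ 273^2 = 74529 ≡ 26 (mod 521)
159^8 ≡ 26^2 = 676 ≡ 155 (mod 521)
159^16 ≡ 155^2 = 24025 ≡ 59 (mod 521)
159^32 ≡ 59^2 = 3481 ≡ 355 (mod 521)
159^38 = 159^32 · 159^4 · 159^2 ≡ 355 · 26 · 273 (mod 521).
Accumulate the product:
355 · 26 = 9230 ≡ 373
373 · 273 = 101829 ≡ 234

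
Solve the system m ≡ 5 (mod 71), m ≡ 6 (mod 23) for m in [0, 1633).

71⁻¹ mod 23: 71*12 ≡ 1 (mod 23), so 71⁻¹ ≡ 12.
m = 5 + 71*((6 − 5)*12 mod 23) = 5 + 71*12 = 857.

857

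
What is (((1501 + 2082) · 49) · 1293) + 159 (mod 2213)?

963

1501 + 2082 = 3583 ≡ 1370 (mod 2213)
1370 · 49 = 67130 ≡ 740 (mod 2213)
740 · 1293 = 956820 ≡ 804 (mod 2213)
804 + 159 = 963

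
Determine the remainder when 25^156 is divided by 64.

33

156 in binary is 10011100, i.e. 156 = 128 + 16 + 8 + 4.
25^1 ≡ 25 (mod 64)
25^2 ≡ 25^2 = 625 ≡ 49 (mod 64)
25^4 ≡ 49^2 = 2401 ≡ 33 (mod 64)
25^8 ≡ 33^2 = 1089 ≡ 1 (mod 64)
25^16 ≡ 1^2 = 1 (mod 64)
25^32 ≡ 1^2 = 1 (mod 64)
25^64 ≡ 1^2 = 1 (mod 64)
25^128 ≡ 1^2 = 1 (mod 64)
25^156 = 25^128 × 25^16 × 25^8 × 25^4 ≡ 1 × 1 × 1 × 33 (mod 64).
Accumulate the product:
1 × 1 = 1
1 × 1 = 1
1 × 33 = 33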